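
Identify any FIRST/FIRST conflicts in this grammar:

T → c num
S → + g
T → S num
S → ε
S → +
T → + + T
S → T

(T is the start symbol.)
Yes. T → c num / T → S num on { 'c' }; T → S num / T → '+' '+' T on { '+' }; S → '+' g / S → '+' on { '+' }; S → '+' g / S → T on { '+' }; S → '+' / S → T on { '+' }

A FIRST/FIRST conflict occurs when two productions N → α and N → β for the same non-terminal have FIRST(α) ∩ FIRST(β) ≠ ∅ (with ε ∈ FIRST of a nullable right-hand side, so two nullable alternatives also conflict).

FIRST sets of the non-terminals at (or reachable through a nullable prefix from) the front of some alternative:
  FIRST(S) = { '+', 'c', 'num', ε }
  FIRST(T) = { '+', 'c', 'num' }

Productions for T:
  T → c num: FIRST = { 'c' }
  T → S num: FIRST = { '+', 'c', 'num' }
  T → + + T: FIRST = { '+' }
Productions for S:
  S → + g: FIRST = { '+' }
  S → ε: FIRST = { ε }
  S → +: FIRST = { '+' }
  S → T: FIRST = { '+', 'c', 'num' }

Conflict for T: T → c num and T → S num
  Overlap: { 'c' }
Conflict for T: T → S num and T → + + T
  Overlap: { '+' }
Conflict for S: S → + g and S → +
  Overlap: { '+' }
Conflict for S: S → + g and S → T
  Overlap: { '+' }
Conflict for S: S → + and S → T
  Overlap: { '+' }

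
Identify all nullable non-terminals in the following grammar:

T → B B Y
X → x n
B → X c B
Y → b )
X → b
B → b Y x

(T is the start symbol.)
None

A non-terminal is nullable if it can derive ε (the empty string): either it has an ε-production, or it has a production whose right-hand side consists entirely of nullable non-terminals.

There are no ε-productions, so no non-terminal can derive ε.
No non-terminals are nullable.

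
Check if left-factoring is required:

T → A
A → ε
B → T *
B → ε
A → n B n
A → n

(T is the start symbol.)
Yes, A has productions with common prefix 'n'

Left-factoring is needed when two productions for the same non-terminal
share a common prefix on the right-hand side.

Productions for A:
  A → ε
  A → n B n
  A → n
Productions for B:
  B → T *
  B → ε

Found common prefix 'n' in productions for A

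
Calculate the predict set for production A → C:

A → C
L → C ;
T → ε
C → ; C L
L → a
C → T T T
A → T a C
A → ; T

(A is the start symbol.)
PREDICT(A → C) = (FIRST(RHS) \ {ε}) ∪ (FOLLOW(A) if ε ∈ FIRST(RHS), i.e. RHS ⇒* ε)
FIRST(C) = { ';', ε }
FIRST(C) = { ';', ε }
ε ∈ FIRST(C) (the right-hand side is nullable), so add FOLLOW(A) = { $ }
PREDICT(A → C) = { $, ';' }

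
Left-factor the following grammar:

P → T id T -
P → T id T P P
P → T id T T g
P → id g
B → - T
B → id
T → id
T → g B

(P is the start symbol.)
P → T id T P'
P' → -
P' → P P
P' → T g
P → id g
B → - T
B → id
T → id
T → g B

Left-factoring transforms A → αβ₁ | αβ₂ into A → αA' and A' → β₁ | β₂
(α is the longest common prefix among the alternatives). Repeat until
no nonterminal has two alternatives with a common prefix.

Round 1: P has alternatives sharing prefix 'T id T'. Introduce P': P → T id T P'
  Add: P' → -
  Add: P' → P P
  Add: P' → T g

No remaining common prefixes — done.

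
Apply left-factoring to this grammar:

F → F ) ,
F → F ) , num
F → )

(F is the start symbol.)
F → F ) , F'
F' → ε
F' → num
F → )

Left-factoring transforms A → αβ₁ | αβ₂ into A → αA' and A' → β₁ | β₂
(α is the longest common prefix among the alternatives). Repeat until
no nonterminal has two alternatives with a common prefix.

Round 1: F has alternatives sharing prefix 'F ) ,'. Introduce F': F → F ) , F'
  Add: F' → ε
  Add: F' → num

No remaining common prefixes — done.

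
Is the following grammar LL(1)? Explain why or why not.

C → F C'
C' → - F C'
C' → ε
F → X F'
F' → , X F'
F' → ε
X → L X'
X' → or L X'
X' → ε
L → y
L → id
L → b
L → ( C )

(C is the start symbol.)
Yes, the grammar is LL(1).

A grammar is LL(1) if for each non-terminal N with multiple productions, the predict sets of those productions are pairwise disjoint, where PREDICT(N → α) = (FIRST(α) \ {ε}) ∪ (FOLLOW(N) if α ⇒* ε).

Relevant sets:
  FOLLOW(C') = { $, ')' }
  FOLLOW(F') = { $, ')', '-' }
  FOLLOW(X') = { $, ')', ',', '-' }

For C':
  PREDICT(C' → '-' F C') = { '-' }
  PREDICT(C' → ε) = { $, ')' }
For F':
  PREDICT(F' → ',' X F') = { ',' }
  PREDICT(F' → ε) = { $, ')', '-' }
For X':
  PREDICT(X' → or L X') = { 'or' }
  PREDICT(X' → ε) = { $, ')', ',', '-' }
For L:
  PREDICT(L → y) = { 'y' }
  PREDICT(L → id) = { 'id' }
  PREDICT(L → b) = { 'b' }
  PREDICT(L → '(' C ')') = { '(' }
C, F, X have a single production, so nothing to check there.

All predict sets are disjoint. The grammar IS LL(1).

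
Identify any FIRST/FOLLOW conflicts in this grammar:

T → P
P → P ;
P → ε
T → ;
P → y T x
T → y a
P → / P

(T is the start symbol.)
Nullable non-terminals: P, T.
FIRST sets used below: FIRST(P) = { '/', ';', 'y', ε }

P: nullable alternative(s) P → ε; FOLLOW(P) = { $, ';', 'x' }
  P → P ;: FIRST \ {ε} = { '/', ';', 'y' } — overlaps FOLLOW(P) on { ';' }: CONFLICT
  P → ε: FIRST \ {ε} = { } — this is the only nullable alternative, skip
  P → y T x: FIRST \ {ε} = { 'y' } — disjoint from FOLLOW(P)
  P → / P: FIRST \ {ε} = { '/' } — disjoint from FOLLOW(P)

T: nullable alternative(s) T → P; FOLLOW(T) = { $, 'x' }
  T → P: FIRST \ {ε} = { '/', ';', 'y' } — this is the only nullable alternative, skip
  T → ;: FIRST \ {ε} = { ';' } — disjoint from FOLLOW(T)
  T → y a: FIRST \ {ε} = { 'y' } — disjoint from FOLLOW(T)

So the grammar has 1 FIRST/FOLLOW conflict (marked CONFLICT above).

Answer: Yes. P → P ';' with FOLLOW(P) on { ';' }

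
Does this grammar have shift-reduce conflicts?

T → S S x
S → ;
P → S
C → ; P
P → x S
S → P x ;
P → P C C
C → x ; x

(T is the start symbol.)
Yes — I3: [P → S .] vs [P → . x S]; I7: [P → S .] vs [T → S S . x]; I12: [S → P x ; .] vs [C → x ; . x]; I17: [C → ; P .] vs [C → . ; P]

A shift-reduce conflict occurs when an LR(0) state has both:
  - a complete (reduce) item [A → α .] (dot at the end), and
  - a shift item [B → β . c γ] (dot before a terminal).

Augment with T' → T and build the canonical LR(0) collection (I0 = CLOSURE({[T' → . T]}), then GOTO on every symbol after a dot until no new states appear). It has 19 states:
  I0: { [P → . P C C], [P → . S], [P → . x S], [S → . ;], [S → . P x ;], [T → . S S x], [T' → . T] }  — shift
  I1: { [S → ; .] }  — reduce
  I2: { [C → . ; P], [C → . x ; x], [P → P . C C], [S → P . x ;] }  — shift
  I3: { [P → . P C C], [P → . S], [P → . x S], [P → S .], [S → . ;], [S → . P x ;], [T → S . S x] }  — shift, reduce
  I4: { [T' → T .] }  — accept
  I5: { [P → . P C C], [P → . S], [P → . x S], [P → x . S], [S → . ;], [S → . P x ;] }  — shift
  I6: { [P → S .], [P → x S .] }  — 2 reduces
  I7: { [P → S .], [T → S S . x] }  — shift, reduce
  I8: { [T → S S x .] }  — reduce
  I9: { [C → ; . P], [P → . P C C], [P → . S], [P → . x S], [S → . ;], [S → . P x ;] }  — shift
  I10: { [C → . ; P], [C → . x ; x], [P → P C . C] }  — shift
  I11: { [C → x . ; x], [S → P x . ;] }  — shift
  I12: { [C → x ; . x], [S → P x ; .] }  — shift, reduce
  I13: { [C → x ; x .] }  — reduce
  I14: { [P → P C C .] }  — reduce
  I15: { [C → x . ; x] }  — shift
  I16: { [C → x ; . x] }  — shift
  I17: { [C → . ; P], [C → . x ; x], [C → ; P .], [P → P . C C], [S → P . x ;] }  — shift, reduce
  I18: { [P → S .] }  — reduce

I3 contains reduce item [P → S .] and shift items [P → . x S], [S → . ;] — shift-reduce conflict.
I7 contains reduce item [P → S .] and shift item [T → S S . x] — shift-reduce conflict.
I12 contains reduce item [S → P x ; .] and shift item [C → x ; . x] — shift-reduce conflict.
I17 contains reduce item [C → ; P .] and shift items [C → . ; P], [C → . x ; x], [S → P . x ;] — shift-reduce conflict.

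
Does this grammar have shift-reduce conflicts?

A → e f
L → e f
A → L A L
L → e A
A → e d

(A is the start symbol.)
No shift-reduce conflicts

A shift-reduce conflict occurs when an LR(0) state has both:
  - a complete (reduce) item [A → α .] (dot at the end), and
  - a shift item [B → β . c γ] (dot before a terminal).

Augment with A' → A and build the canonical LR(0) collection (I0 = CLOSURE({[A' → . A]}), then GOTO on every symbol after a dot until no new states appear). It has 11 states:
  I0: { [A → . L A L], [A → . e d], [A → . e f], [A' → . A], [L → . e A], [L → . e f] }  — shift
  I1: { [A' → A .] }  — accept
  I2: { [A → . L A L], [A → . e d], [A → . e f], [A → L . A L], [L → . e A], [L → . e f] }  — shift
  I3: { [A → . L A L], [A → . e d], [A → . e f], [A → e . d], [A → e . f], [L → . e A], [L → . e f], [L → e . A], [L → e . f] }  — shift
  I4: { [L → e A .] }  — reduce
  I5: { [A → e d .] }  — reduce
  I6: { [A → e f .], [L → e f .] }  — 2 reduces
  I7: { [A → L A . L], [L → . e A], [L → . e f] }  — shift
  I8: { [A → L A L .] }  — reduce
  I9: { [A → . L A L], [A → . e d], [A → . e f], [L → . e A], [L → . e f], [L → e . A], [L → e . f] }  — shift
  I10: { [L → e f .] }  — reduce

No state contains both a complete item and a shift item.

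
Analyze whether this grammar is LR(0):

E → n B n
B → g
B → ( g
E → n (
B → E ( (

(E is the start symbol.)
Augment with E' → E and build the canonical LR(0) collection (I0 = CLOSURE({[E' → . E]}), then GOTO on every symbol after a dot until no new states appear). It has 11 states:
  I0: { [E → . n (], [E → . n B n], [E' → . E] }  — shift
  I1: { [E' → E .] }  — accept
  I2: { [B → . ( g], [B → . E ( (], [B → . g], [E → . n (], [E → . n B n], [E → n . (], [E → n . B n] }  — shift
  I3: { [B → ( . g], [E → n ( .] }  — shift, reduce
  I4: { [E → n B . n] }  — shift
  I5: { [B → E . ( (] }  — shift
  I6: { [B → g .] }  — reduce
  I7: { [B → E ( . (] }  — shift
  I8: { [B → E ( ( .] }  — reduce
  I9: { [E → n B n .] }  — reduce
  I10: { [B → ( g .] }  — reduce

Conflict in state I3:
  Shift-reduce conflict between [E → n ( .] and [B → ( . g]
So the grammar is NOT LR(0).

Answer: No. Shift-reduce conflict between [E → n ( .] and [B → ( . g]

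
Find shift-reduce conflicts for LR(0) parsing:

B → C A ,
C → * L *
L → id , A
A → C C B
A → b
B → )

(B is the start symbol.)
No shift-reduce conflicts

A shift-reduce conflict occurs when an LR(0) state has both:
  - a complete (reduce) item [A → α .] (dot at the end), and
  - a shift item [B → β . c γ] (dot before a terminal).

Augment with B' → B and build the canonical LR(0) collection (I0 = CLOSURE({[B' → . B]}), then GOTO on every symbol after a dot until no new states appear). It has 16 states:
  I0: { [B → . )], [B → . C A ,], [B' → . B], [C → . * L *] }  — shift
  I1: { [B → ) .] }  — reduce
  I2: { [C → * . L *], [L → . id , A] }  — shift
  I3: { [B' → B .] }  — accept
  I4: { [A → . C C B], [A → . b], [B → C . A ,], [C → . * L *] }  — shift
  I5: { [B → C A . ,] }  — shift
  I6: { [A → C . C B], [C → . * L *] }  — shift
  I7: { [A → b .] }  — reduce
  I8: { [A → C C . B], [B → . )], [B → . C A ,], [C → . * L *] }  — shift
  I9: { [A → C C B .] }  — reduce
  I10: { [B → C A , .] }  — reduce
  I11: { [C → * L . *] }  — shift
  I12: { [L → id . , A] }  — shift
  I13: { [A → . C C B], [A → . b], [C → . * L *], [L → id , . A] }  — shift
  I14: { [L → id , A .] }  — reduce
  I15: { [C → * L * .] }  — reduce

No state contains both a complete item and a shift item.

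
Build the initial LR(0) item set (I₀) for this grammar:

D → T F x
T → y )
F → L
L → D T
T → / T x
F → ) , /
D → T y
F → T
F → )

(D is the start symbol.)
{ [D → . T F x], [D → . T y], [D' → . D], [T → . / T x], [T → . y )] }

First, augment the grammar with D' → D
I₀ = CLOSURE({ [D' → . D] }):
  [D' → . D] has the dot before D: add [D → . T F x], [D → . T y]
  [D → . T F x] has the dot before T: add [T → . y )], [T → . / T x]
No further items can be added.

I₀ = { [D → . T F x], [D → . T y], [D' → . D], [T → . / T x], [T → . y )] }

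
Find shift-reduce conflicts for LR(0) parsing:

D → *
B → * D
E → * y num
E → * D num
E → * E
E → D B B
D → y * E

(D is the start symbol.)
A shift-reduce conflict occurs when an LR(0) state has both:
  - a complete (reduce) item [A → α .] (dot at the end), and
  - a shift item [B → β . c γ] (dot before a terminal).

Augment with D' → D and build the canonical LR(0) collection (I0 = CLOSURE({[D' → . D]}), then GOTO on every symbol after a dot until no new states appear). It has 17 states:
  I0: { [D → . *], [D → . y * E], [D' → . D] }  — shift
  I1: { [D → * .] }  — reduce
  I2: { [D' → D .] }  — accept
  I3: { [D → y . * E] }  — shift
  I4: { [D → . *], [D → . y * E], [D → y * . E], [E → . * D num], [E → . * E], [E → . * y num], [E → . D B B] }  — shift
  I5: { [D → * .], [D → . *], [D → . y * E], [E → * . D num], [E → * . E], [E → * . y num], [E → . * D num], [E → . * E], [E → . * y num], [E → . D B B] }  — shift, reduce
  I6: { [B → . * D], [E → D . B B] }  — shift
  I7: { [D → y * E .] }  — reduce
  I8: { [B → * . D], [D → . *], [D → . y * E] }  — shift
  I9: { [B → . * D], [E → D B . B] }  — shift
  I10: { [E → D B B .] }  — reduce
  I11: { [B → * D .] }  — reduce
  I12: { [B → . * D], [E → * D . num], [E → D . B B] }  — shift
  I13: { [E → * E .] }  — reduce
  I14: { [D → y . * E], [E → * y . num] }  — shift
  I15: { [E → * y num .] }  — reduce
  I16: { [E → * D num .] }  — reduce

I5 contains reduce item [D → * .] and shift items [D → . *], [D → . y * E], [E → . * D num], [E → . * E], [E → . * y num], [E → * . y num] — shift-reduce conflict.

Answer: Yes — I5: [D → * .] vs [D → . *]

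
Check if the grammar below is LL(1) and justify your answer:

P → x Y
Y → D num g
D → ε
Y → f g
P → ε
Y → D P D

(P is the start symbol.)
Yes, the grammar is LL(1).

Relevant sets:
  FIRST(D) = { ε }
  FIRST(P) = { 'x', ε }
  FOLLOW(P) = { $ }
  FOLLOW(Y) = { $ }

For P:
  PREDICT(P → x Y) = { 'x' }
  PREDICT(P → ε) = { $ }
For Y:
  PREDICT(Y → D num g) = { 'num' }
  PREDICT(Y → f g) = { 'f' }
  PREDICT(Y → D P D) = { $, 'x' }
D has a single production, so nothing to check there.

All predict sets are disjoint. The grammar IS LL(1).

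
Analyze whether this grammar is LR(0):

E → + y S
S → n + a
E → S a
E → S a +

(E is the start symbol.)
A grammar is LR(0) if no state in the canonical LR(0) collection has:
  - both a shift item (dot before a terminal) and a complete item (shift-reduce conflict), or
  - two or more complete items (reduce-reduce conflict; the accept item [E' → E .] counts as a complete item here).

Augment with E' → E and build the canonical LR(0) collection (I0 = CLOSURE({[E' → . E]}), then GOTO on every symbol after a dot until no new states appear). It has 11 states:
  I0: { [E → . + y S], [E → . S a +], [E → . S a], [E' → . E], [S → . n + a] }  — shift
  I1: { [E → + . y S] }  — shift
  I2: { [E' → E .] }  — accept
  I3: { [E → S . a +], [E → S . a] }  — shift
  I4: { [S → n . + a] }  — shift
  I5: { [S → n + . a] }  — shift
  I6: { [S → n + a .] }  — reduce
  I7: { [E → S a . +], [E → S a .] }  — shift, reduce
  I8: { [E → S a + .] }  — reduce
  I9: { [E → + y . S], [S → . n + a] }  — shift
  I10: { [E → + y S .] }  — reduce

Conflict in state I7:
  Shift-reduce conflict between [E → S a .] and [E → S a . +]
So the grammar is NOT LR(0).

Answer: No. Shift-reduce conflict between [E → S a .] and [E → S a . +]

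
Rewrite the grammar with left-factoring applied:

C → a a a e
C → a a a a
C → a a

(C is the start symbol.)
C → a a C'
C' → a C''
C'' → e
C'' → a
C' → ε

Left-factoring transforms A → αβ₁ | αβ₂ into A → αA' and A' → β₁ | β₂
(α is the longest common prefix among the alternatives). Repeat until
no nonterminal has two alternatives with a common prefix.

Round 1: C has alternatives sharing prefix 'a a'. Introduce C': C → a a C'
  Add: C' → a e
  Add: C' → a a
  Add: C' → ε

Round 2: C' has alternatives sharing prefix 'a'. Introduce C'': C' → a C''
  Add: C'' → e
  Add: C'' → a

No remaining common prefixes — done.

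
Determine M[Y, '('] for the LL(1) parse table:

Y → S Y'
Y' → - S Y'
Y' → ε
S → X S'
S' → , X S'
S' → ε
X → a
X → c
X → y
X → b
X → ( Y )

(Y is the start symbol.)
To find M[Y, '('], we find productions for Y where '(' is in the predict set (PREDICT(N → α) = (FIRST(α) \ {ε}) ∪ (FOLLOW(N) if α ⇒* ε)).

Relevant sets:
  FIRST(S) = { '(', 'a', 'b', 'c', 'y' }

Y → S Y': PREDICT = { '(', 'a', 'b', 'c', 'y' }
  '(' is in predict set, so this production goes in M[Y, '(']

M[Y, '('] = Y → S Y'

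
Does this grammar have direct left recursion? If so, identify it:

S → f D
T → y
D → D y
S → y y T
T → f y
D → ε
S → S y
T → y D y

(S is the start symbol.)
S → f D: starts with f
T → y: starts with y
D → D y: LEFT RECURSIVE (starts with D)
S → y y T: starts with y
T → f y: starts with f
D → ε: starts with ε
S → S y: LEFT RECURSIVE (starts with S)
T → y D y: starts with y

The grammar has direct left recursion on: D, S.

Answer: Yes, D, S are left-recursive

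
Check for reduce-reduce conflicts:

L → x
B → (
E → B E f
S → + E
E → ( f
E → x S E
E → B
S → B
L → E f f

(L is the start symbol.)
A reduce-reduce conflict occurs when an LR(0) state has two complete items [A → α .] and [B → β .] — both call for a reduction, and with no lookahead the parser cannot choose between them.

Augment with L' → L and build the canonical LR(0) collection (I0 = CLOSURE({[L' → . L]}), then GOTO on every symbol after a dot until no new states appear). It has 18 states:
  I0: { [B → . (], [E → . ( f], [E → . B E f], [E → . B], [E → . x S E], [L → . E f f], [L → . x], [L' → . L] }  — shift
  I1: { [B → ( .], [E → ( . f] }  — shift, reduce
  I2: { [B → . (], [E → . ( f], [E → . B E f], [E → . B], [E → . x S E], [E → B . E f], [E → B .] }  — shift, reduce
  I3: { [L → E . f f] }  — shift
  I4: { [L' → L .] }  — accept
  I5: { [B → . (], [E → x . S E], [L → x .], [S → . + E], [S → . B] }  — shift, reduce
  I6: { [B → ( .] }  — reduce
  I7: { [B → . (], [E → . ( f], [E → . B E f], [E → . B], [E → . x S E], [S → + . E] }  — shift
  I8: { [S → B .] }  — reduce
  I9: { [B → . (], [E → . ( f], [E → . B E f], [E → . B], [E → . x S E], [E → x S . E] }  — shift
  I10: { [E → x S E .] }  — reduce
  I11: { [B → . (], [E → x . S E], [S → . + E], [S → . B] }  — shift
  I12: { [S → + E .] }  — reduce
  I13: { [L → E f . f] }  — shift
  I14: { [L → E f f .] }  — reduce
  I15: { [E → B E . f] }  — shift
  I16: { [E → B E f .] }  — reduce
  I17: { [E → ( f .] }  — reduce

No state contains more than one complete item.

Answer: No reduce-reduce conflicts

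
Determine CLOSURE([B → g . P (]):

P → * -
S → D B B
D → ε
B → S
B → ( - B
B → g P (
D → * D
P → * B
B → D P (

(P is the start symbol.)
{ [B → g . P (], [P → . * -], [P → . * B] }

To compute CLOSURE, for each item [A → α.Bβ] where B is a non-terminal, add [B → .γ] for all productions B → γ; repeat for the newly added items until nothing changes.

Start with: [B → g . P (]
  [B → g . P (] has the dot before P: add [P → . * -], [P → . * B]
No further items can be added.

CLOSURE = { [B → g . P (], [P → . * -], [P → . * B] }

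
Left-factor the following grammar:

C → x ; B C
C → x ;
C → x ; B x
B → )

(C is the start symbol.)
Left-factoring transforms A → αβ₁ | αβ₂ into A → αA' and A' → β₁ | β₂
(α is the longest common prefix among the alternatives). Repeat until
no nonterminal has two alternatives with a common prefix.

Round 1: C has alternatives sharing prefix 'x ;'. Introduce C': C → x ; C'
  Add: C' → B C
  Add: C' → ε
  Add: C' → B x

Round 2: C' has alternatives sharing prefix 'B'. Introduce C'': C' → B C''
  Add: C'' → C
  Add: C'' → x

No remaining common prefixes — done.

Resulting grammar:
C → x ; C'
C' → B C''
C'' → C
C'' → x
C' → ε
B → )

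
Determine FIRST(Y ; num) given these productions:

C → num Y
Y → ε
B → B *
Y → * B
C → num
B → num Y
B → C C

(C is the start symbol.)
FIRST sets of the non-terminals involved (from the grammar, by fixed-point iteration):
  FIRST(Y) = { '*', ε }

To compute FIRST(Y ; num), process the symbols left to right:
Symbol Y is a non-terminal. Add FIRST(Y) \ {ε} = { '*' }
Y is nullable (ε ∈ FIRST(Y)), continue to the next symbol.
Symbol ; is a terminal. Add ';' and stop.
FIRST(Y ; num) = { '*', ';' }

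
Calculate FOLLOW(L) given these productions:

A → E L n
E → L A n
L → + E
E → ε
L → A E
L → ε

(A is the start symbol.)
In A → E L n: L is followed by n, add FIRST(n) \ {ε} = { 'n' }
In E → L A n: L is followed by A n, add FIRST(A n) \ {ε} = { '+', 'n' }

Taking the union: FOLLOW(L) = { '+', 'n' }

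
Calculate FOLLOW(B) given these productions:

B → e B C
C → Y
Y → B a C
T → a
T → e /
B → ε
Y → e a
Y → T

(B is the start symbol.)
{ $, 'a', 'e' }

To compute FOLLOW(B), find every occurrence of B on a right-hand side N → α B β: add FIRST(β) \ {ε}, and if β is empty or nullable also add FOLLOW(N). Iterate to a fixed point.

B is the start symbol, so $ ∈ FOLLOW(B).
In B → e B C: B is followed by C, add FIRST(C) \ {ε} = { 'a', 'e' }
In Y → B a C: B is followed by a C, add FIRST(a C) \ {ε} = { 'a' }

Taking the union: FOLLOW(B) = { $, 'a', 'e' }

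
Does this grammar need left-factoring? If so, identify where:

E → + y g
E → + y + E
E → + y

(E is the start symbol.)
Left-factoring is needed when two productions for the same non-terminal
share a common prefix on the right-hand side.

Productions for E:
  E → + y g
  E → + y + E
  E → + y

Found common prefix '+ y' in productions for E

Answer: Yes, E has productions with common prefix '+ y'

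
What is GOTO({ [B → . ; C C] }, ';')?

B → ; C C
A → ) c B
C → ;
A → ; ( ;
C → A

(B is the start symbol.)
GOTO(I, ';') = CLOSURE({ [A → αX.β] : [A → α.Xβ] ∈ I, X = ';' })

Items with dot before ';', with the dot advanced:
  [B → . ; C C] → [B → ; . C C]
Closure of the advanced items:
  [B → ; . C C] has the dot before C: add [C → . ;], [C → . A]
  [C → . A] has the dot before A: add [A → . ) c B], [A → . ; ( ;]

GOTO = { [A → . ) c B], [A → . ; ( ;], [B → ; . C C], [C → . ;], [C → . A] }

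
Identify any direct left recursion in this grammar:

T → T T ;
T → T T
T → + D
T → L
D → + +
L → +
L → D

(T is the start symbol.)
Yes, T is left-recursive

Direct left recursion occurs when N → N α for some non-terminal N (the right-hand side begins with the left-hand side itself).

T → T T ;: LEFT RECURSIVE (starts with T)
T → T T: LEFT RECURSIVE (starts with T)
T → + D: starts with '+'
T → L: starts with L
D → + +: starts with '+'
L → +: starts with '+'
L → D: starts with D

The grammar has direct left recursion on: T.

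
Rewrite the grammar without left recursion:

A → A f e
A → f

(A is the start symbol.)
A is directly left-recursive. The standard transformation for
  A → A α₁ | ... | A α_m | β₁ | ... | β_n
is
  A  → β₁ A' | ... | β_n A'
  A' → α₁ A' | ... | α_m A' | ε

A → f becomes A → f A'
A → A f e becomes A' → f e A'
Add A' → ε

Resulting grammar:
A → f A'
A' → f e A'
A' → ε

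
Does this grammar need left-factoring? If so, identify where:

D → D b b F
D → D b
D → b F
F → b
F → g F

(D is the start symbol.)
Yes, D has productions with common prefix 'D b'

Left-factoring is needed when two productions for the same non-terminal
share a common prefix on the right-hand side.

Productions for D:
  D → D b b F
  D → D b
  D → b F
Productions for F:
  F → b
  F → g F

Found common prefix 'D b' in productions for D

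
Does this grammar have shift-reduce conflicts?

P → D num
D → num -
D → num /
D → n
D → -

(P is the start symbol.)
No shift-reduce conflicts

A shift-reduce conflict occurs when an LR(0) state has both:
  - a complete (reduce) item [A → α .] (dot at the end), and
  - a shift item [B → β . c γ] (dot before a terminal).

Augment with P' → P and build the canonical LR(0) collection (I0 = CLOSURE({[P' → . P]}), then GOTO on every symbol after a dot until no new states appear). It has 9 states:
  I0: { [D → . -], [D → . n], [D → . num -], [D → . num /], [P → . D num], [P' → . P] }  — shift
  I1: { [D → - .] }  — reduce
  I2: { [P → D . num] }  — shift
  I3: { [P' → P .] }  — accept
  I4: { [D → n .] }  — reduce
  I5: { [D → num . -], [D → num . /] }  — shift
  I6: { [D → num - .] }  — reduce
  I7: { [D → num / .] }  — reduce
  I8: { [P → D num .] }  — reduce

No state contains both a complete item and a shift item.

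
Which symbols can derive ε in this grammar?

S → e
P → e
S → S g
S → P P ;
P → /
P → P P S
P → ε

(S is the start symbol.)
{ 'P' }

A non-terminal is nullable if it can derive ε (the empty string): either it has an ε-production, or it has a production whose right-hand side consists entirely of nullable non-terminals.

ε-productions: P → ε
So P is immediately nullable.
No further non-terminal can be added: every production for the remaining non-terminals contains a terminal or a non-nullable non-terminal.
Nullable = { 'P' }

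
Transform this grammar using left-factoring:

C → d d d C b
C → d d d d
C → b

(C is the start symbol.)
Left-factoring transforms A → αβ₁ | αβ₂ into A → αA' and A' → β₁ | β₂
(α is the longest common prefix among the alternatives). Repeat until
no nonterminal has two alternatives with a common prefix.

Round 1: C has alternatives sharing prefix 'd d d'. Introduce C': C → d d d C'
  Add: C' → C b
  Add: C' → d

No remaining common prefixes — done.

Resulting grammar:
C → d d d C'
C' → C b
C' → d
C → b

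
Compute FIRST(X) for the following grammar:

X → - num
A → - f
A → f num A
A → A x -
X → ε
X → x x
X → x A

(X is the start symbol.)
{ '-', 'x', ε }

From X → - num:
  - '-' is a terminal: add '-' and stop
From X → ε:
  - ε-production, so ε ∈ FIRST(X)
From X → x x:
  - x is a terminal: add 'x' and stop
From X → x A:
  - x is a terminal: add 'x' and stop

Collecting: FIRST(X) = { '-', 'x', ε }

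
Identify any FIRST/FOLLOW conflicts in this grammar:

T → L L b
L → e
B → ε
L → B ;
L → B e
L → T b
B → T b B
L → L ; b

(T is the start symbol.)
Nullable non-terminals: B.
FIRST sets used below: FIRST(T) = { ';', 'e' }

B: nullable alternative(s) B → ε; FOLLOW(B) = { ';', 'e' }
  B → ε: FIRST \ {ε} = { } — this is the only nullable alternative, skip
  B → T b B: FIRST \ {ε} = { ';', 'e' } — overlaps FOLLOW(B) on { ';', 'e' }: CONFLICT

L, T have no nullable alternative, so no FIRST/FOLLOW check is needed there.

So the grammar has 1 FIRST/FOLLOW conflict (marked CONFLICT above).

Answer: Yes. B → T b B with FOLLOW(B) on { ';', 'e' }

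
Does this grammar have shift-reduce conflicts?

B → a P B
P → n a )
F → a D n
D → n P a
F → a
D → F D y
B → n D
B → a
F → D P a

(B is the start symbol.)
Yes — I2: [B → a .] vs [P → . n a )]; I4: [B → n D .] vs [P → . n a )]; I6: [F → a .] vs [D → . n P a]; I15: [F → a D n .] vs [P → n . a )]

A shift-reduce conflict occurs when an LR(0) state has both:
  - a complete (reduce) item [A → α .] (dot at the end), and
  - a shift item [B → β . c γ] (dot before a terminal).

Augment with B' → B and build the canonical LR(0) collection (I0 = CLOSURE({[B' → . B]}), then GOTO on every symbol after a dot until no new states appear). It has 21 states:
  I0: { [B → . a P B], [B → . a], [B → . n D], [B' → . B] }  — shift
  I1: { [B' → B .] }  — accept
  I2: { [B → a . P B], [B → a .], [P → . n a )] }  — shift, reduce
  I3: { [B → n . D], [D → . F D y], [D → . n P a], [F → . D P a], [F → . a D n], [F → . a] }  — shift
  I4: { [B → n D .], [F → D . P a], [P → . n a )] }  — shift, reduce
  I5: { [D → . F D y], [D → . n P a], [D → F . D y], [F → . D P a], [F → . a D n], [F → . a] }  — shift
  I6: { [D → . F D y], [D → . n P a], [F → . D P a], [F → . a D n], [F → . a], [F → a . D n], [F → a .] }  — shift, reduce
  I7: { [D → n . P a], [P → . n a )] }  — shift
  I8: { [D → n P . a] }  — shift
  I9: { [P → n . a )] }  — shift
  I10: { [P → n a . )] }  — shift
  I11: { [P → n a ) .] }  — reduce
  I12: { [D → n P a .] }  — reduce
  I13: { [F → D . P a], [F → a D . n], [P → . n a )] }  — shift
  I14: { [F → D P . a] }  — shift
  I15: { [F → a D n .], [P → n . a )] }  — shift, reduce
  I16: { [F → D P a .] }  — reduce
  I17: { [D → F D . y], [F → D . P a], [P → . n a )] }  — shift
  I18: { [D → F D y .] }  — reduce
  I19: { [B → . a P B], [B → . a], [B → . n D], [B → a P . B] }  — shift
  I20: { [B → a P B .] }  — reduce

I2 contains reduce item [B → a .] and shift item [P → . n a )] — shift-reduce conflict.
I4 contains reduce item [B → n D .] and shift item [P → . n a )] — shift-reduce conflict.
I6 contains reduce item [F → a .] and shift items [D → . n P a], [F → . a], [F → . a D n] — shift-reduce conflict.
I15 contains reduce item [F → a D n .] and shift item [P → n . a )] — shift-reduce conflict.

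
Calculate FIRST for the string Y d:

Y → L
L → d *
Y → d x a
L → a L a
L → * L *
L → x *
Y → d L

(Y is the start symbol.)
{ '*', 'a', 'd', 'x' }

FIRST sets of the non-terminals involved (from the grammar, by fixed-point iteration):
  FIRST(Y) = { '*', 'a', 'd', 'x' }

To compute FIRST(Y d), process the symbols left to right:
Symbol Y is a non-terminal. Add FIRST(Y) \ {ε} = { '*', 'a', 'd', 'x' }
Y is not nullable (ε ∉ FIRST(Y)), so stop here.
FIRST(Y d) = { '*', 'a', 'd', 'x' }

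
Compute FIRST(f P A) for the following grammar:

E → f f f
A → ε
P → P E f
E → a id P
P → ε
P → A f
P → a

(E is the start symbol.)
To compute FIRST(f P A), process the symbols left to right:
Symbol f is a terminal. Add 'f' and stop.
FIRST(f P A) = { 'f' }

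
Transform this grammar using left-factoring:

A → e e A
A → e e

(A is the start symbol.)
Left-factoring transforms A → αβ₁ | αβ₂ into A → αA' and A' → β₁ | β₂
(α is the longest common prefix among the alternatives). Repeat until
no nonterminal has two alternatives with a common prefix.

Round 1: A has alternatives sharing prefix 'e e'. Introduce A': A → e e A'
  Add: A' → A
  Add: A' → ε

No remaining common prefixes — done.

Resulting grammar:
A → e e A'
A' → A
A' → ε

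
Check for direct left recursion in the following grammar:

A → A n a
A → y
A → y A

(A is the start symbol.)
Yes, A is left-recursive

Direct left recursion occurs when N → N α for some non-terminal N (the right-hand side begins with the left-hand side itself).

A → A n a: LEFT RECURSIVE (starts with A)
A → y: starts with y
A → y A: starts with y

The grammar has direct left recursion on: A.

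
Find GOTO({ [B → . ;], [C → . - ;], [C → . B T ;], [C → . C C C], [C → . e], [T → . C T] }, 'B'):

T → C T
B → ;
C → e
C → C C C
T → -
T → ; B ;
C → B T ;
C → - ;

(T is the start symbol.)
{ [B → . ;], [C → . - ;], [C → . B T ;], [C → . C C C], [C → . e], [C → B . T ;], [T → . -], [T → . ; B ;], [T → . C T] }

GOTO(I, 'B') = CLOSURE({ [A → αX.β] : [A → α.Xβ] ∈ I, X = 'B' })

Items with dot before 'B', with the dot advanced:
  [C → . B T ;] → [C → B . T ;]
Closure of the advanced items:
  [C → B . T ;] has the dot before T: add [T → . C T], [T → . -], [T → . ; B ;]
  [T → . C T] has the dot before C: add [C → . e], [C → . C C C], [C → . B T ;], [C → . - ;]
  [C → . B T ;] has the dot before B: add [B → . ;]

GOTO = { [B → . ;], [C → . - ;], [C → . B T ;], [C → . C C C], [C → . e], [C → B . T ;], [T → . -], [T → . ; B ;], [T → . C T] }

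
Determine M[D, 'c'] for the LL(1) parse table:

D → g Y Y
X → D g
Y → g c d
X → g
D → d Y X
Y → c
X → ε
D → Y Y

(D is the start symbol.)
D → Y Y

To find M[D, 'c'], we find productions for D where 'c' is in the predict set (PREDICT(N → α) = (FIRST(α) \ {ε}) ∪ (FOLLOW(N) if α ⇒* ε)).

Relevant sets:
  FIRST(Y) = { 'c', 'g' }

D → g Y Y: PREDICT = { 'g' }
D → d Y X: PREDICT = { 'd' }
D → Y Y: PREDICT = { 'c', 'g' }
  'c' is in predict set, so this production goes in M[D, 'c']

M[D, 'c'] = D → Y Y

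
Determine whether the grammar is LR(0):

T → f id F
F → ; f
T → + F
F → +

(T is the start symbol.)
Yes, the grammar is LR(0)

A grammar is LR(0) if no state in the canonical LR(0) collection has:
  - both a shift item (dot before a terminal) and a complete item (shift-reduce conflict), or
  - two or more complete items (reduce-reduce conflict; the accept item [T' → T .] counts as a complete item here).

Augment with T' → T and build the canonical LR(0) collection (I0 = CLOSURE({[T' → . T]}), then GOTO on every symbol after a dot until no new states appear). It has 10 states:
  I0: { [T → . + F], [T → . f id F], [T' → . T] }  — shift
  I1: { [F → . +], [F → . ; f], [T → + . F] }  — shift
  I2: { [T' → T .] }  — accept
  I3: { [T → f . id F] }  — shift
  I4: { [F → . +], [F → . ; f], [T → f id . F] }  — shift
  I5: { [F → + .] }  — reduce
  I6: { [F → ; . f] }  — shift
  I7: { [T → f id F .] }  — reduce
  I8: { [F → ; f .] }  — reduce
  I9: { [T → + F .] }  — reduce

Every state is either a pure shift/goto state or contains exactly one complete item and nothing to shift — no conflicts. The grammar is LR(0).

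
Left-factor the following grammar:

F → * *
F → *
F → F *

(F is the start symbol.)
Left-factoring transforms A → αβ₁ | αβ₂ into A → αA' and A' → β₁ | β₂
(α is the longest common prefix among the alternatives). Repeat until
no nonterminal has two alternatives with a common prefix.

Round 1: F has alternatives sharing prefix '*'. Introduce F': F → * F'
  Add: F' → *
  Add: F' → ε

No remaining common prefixes — done.

Resulting grammar:
F → * F'
F' → *
F' → ε
F → F *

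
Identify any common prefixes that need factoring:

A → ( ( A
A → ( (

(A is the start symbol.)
Left-factoring is needed when two productions for the same non-terminal
share a common prefix on the right-hand side.

Productions for A:
  A → ( ( A
  A → ( (

Found common prefix '( (' in productions for A

Answer: Yes, A has productions with common prefix '( ('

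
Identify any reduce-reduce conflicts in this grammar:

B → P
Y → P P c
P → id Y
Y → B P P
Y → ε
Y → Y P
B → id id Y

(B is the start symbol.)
Yes — I8: [B → id id Y .] vs [P → id Y .]

Augment with B' → B and build the canonical LR(0) collection (I0 = CLOSURE({[B' → . B]}), then GOTO on every symbol after a dot until no new states appear). It has 15 states:
  I0: { [B → . P], [B → . id id Y], [B' → . B], [P → . id Y] }  — shift
  I1: { [B' → B .] }  — accept
  I2: { [B → P .] }  — reduce
  I3: { [B → . P], [B → . id id Y], [B → id . id Y], [P → . id Y], [P → id . Y], [Y → . B P P], [Y → . P P c], [Y → . Y P], [Y → .] }  — shift, reduce
  I4: { [P → . id Y], [Y → B . P P] }  — shift
  I5: { [B → P .], [P → . id Y], [Y → P . P c] }  — shift, reduce
  I6: { [P → . id Y], [P → id Y .], [Y → Y . P] }  — shift, reduce
  I7: { [B → . P], [B → . id id Y], [B → id . id Y], [B → id id . Y], [P → . id Y], [P → id . Y], [Y → . B P P], [Y → . P P c], [Y → . Y P], [Y → .] }  — shift, reduce
  I8: { [B → id id Y .], [P → . id Y], [P → id Y .], [Y → Y . P] }  — shift, 2 reduces
  I9: { [Y → Y P .] }  — reduce
  I10: { [B → . P], [B → . id id Y], [P → . id Y], [P → id . Y], [Y → . B P P], [Y → . P P c], [Y → . Y P], [Y → .] }  — shift, reduce
  I11: { [Y → P P . c] }  — shift
  I12: { [Y → P P c .] }  — reduce
  I13: { [P → . id Y], [Y → B P . P] }  — shift
  I14: { [Y → B P P .] }  — reduce

I8 contains complete items [B → id id Y .], [P → id Y .] — reduce-reduce conflict.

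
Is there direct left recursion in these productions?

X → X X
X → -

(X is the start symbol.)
Yes, X is left-recursive

X → X X: LEFT RECURSIVE (starts with X)
X → -: starts with '-'

The grammar has direct left recursion on: X.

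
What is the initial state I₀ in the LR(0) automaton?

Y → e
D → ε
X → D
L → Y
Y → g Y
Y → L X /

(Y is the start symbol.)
{ [L → . Y], [Y → . L X /], [Y → . e], [Y → . g Y], [Y' → . Y] }

First, augment the grammar with Y' → Y
I₀ = CLOSURE({ [Y' → . Y] }):
  [Y' → . Y] has the dot before Y: add [Y → . e], [Y → . g Y], [Y → . L X /]
  [Y → . L X /] has the dot before L: add [L → . Y]
No further items can be added.

I₀ = { [L → . Y], [Y → . L X /], [Y → . e], [Y → . g Y], [Y' → . Y] }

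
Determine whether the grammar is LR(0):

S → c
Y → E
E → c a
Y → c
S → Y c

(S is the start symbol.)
No. Shift-reduce conflict between [S → c .] and [E → c . a]

Augment with S' → S and build the canonical LR(0) collection (I0 = CLOSURE({[S' → . S]}), then GOTO on every symbol after a dot until no new states appear). It has 7 states:
  I0: { [E → . c a], [S → . Y c], [S → . c], [S' → . S], [Y → . E], [Y → . c] }  — shift
  I1: { [Y → E .] }  — reduce
  I2: { [S' → S .] }  — accept
  I3: { [S → Y . c] }  — shift
  I4: { [E → c . a], [S → c .], [Y → c .] }  — shift, 2 reduces
  I5: { [E → c a .] }  — reduce
  I6: { [S → Y c .] }  — reduce

Conflict in state I4:
  Shift-reduce conflict between [S → c .] and [E → c . a]
So the grammar is NOT LR(0).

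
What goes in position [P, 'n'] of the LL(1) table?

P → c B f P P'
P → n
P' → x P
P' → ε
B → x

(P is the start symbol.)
To find M[P, 'n'], we find productions for P where 'n' is in the predict set (PREDICT(N → α) = (FIRST(α) \ {ε}) ∪ (FOLLOW(N) if α ⇒* ε)).

P → c B f P P': PREDICT = { 'c' }
P → n: PREDICT = { 'n' }
  'n' is in predict set, so this production goes in M[P, 'n']

M[P, 'n'] = P → n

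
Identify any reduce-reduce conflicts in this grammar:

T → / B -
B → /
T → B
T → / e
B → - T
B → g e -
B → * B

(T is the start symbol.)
A reduce-reduce conflict occurs when an LR(0) state has two complete items [A → α .] and [B → β .] — both call for a reduction, and with no lookahead the parser cannot choose between them.

Augment with T' → T and build the canonical LR(0) collection (I0 = CLOSURE({[T' → . T]}), then GOTO on every symbol after a dot until no new states appear). It has 15 states:
  I0: { [B → . * B], [B → . - T], [B → . /], [B → . g e -], [T → . / B -], [T → . / e], [T → . B], [T' → . T] }  — shift
  I1: { [B → * . B], [B → . * B], [B → . - T], [B → . /], [B → . g e -] }  — shift
  I2: { [B → - . T], [B → . * B], [B → . - T], [B → . /], [B → . g e -], [T → . / B -], [T → . / e], [T → . B] }  — shift
  I3: { [B → . * B], [B → . - T], [B → . /], [B → . g e -], [B → / .], [T → / . B -], [T → / . e] }  — shift, reduce
  I4: { [T → B .] }  — reduce
  I5: { [T' → T .] }  — accept
  I6: { [B → g . e -] }  — shift
  I7: { [B → g e . -] }  — shift
  I8: { [B → g e - .] }  — reduce
  I9: { [B → / .] }  — reduce
  I10: { [T → / B . -] }  — shift
  I11: { [T → / e .] }  — reduce
  I12: { [T → / B - .] }  — reduce
  I13: { [B → - T .] }  — reduce
  I14: { [B → * B .] }  — reduce

No state contains more than one complete item.

Answer: No reduce-reduce conflicts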